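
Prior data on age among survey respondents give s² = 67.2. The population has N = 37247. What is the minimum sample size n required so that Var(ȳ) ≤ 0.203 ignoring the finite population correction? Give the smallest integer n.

332

Without fpc, n₀ = s²/D = 67.2/0.203 = 331.0345.
Rounding up, n = 332.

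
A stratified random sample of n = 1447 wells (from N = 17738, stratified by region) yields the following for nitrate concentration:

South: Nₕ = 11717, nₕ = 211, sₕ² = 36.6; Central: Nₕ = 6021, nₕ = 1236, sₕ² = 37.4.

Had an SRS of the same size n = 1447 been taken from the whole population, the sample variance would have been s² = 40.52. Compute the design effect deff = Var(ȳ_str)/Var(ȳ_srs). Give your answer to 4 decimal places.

Var(ȳ_str) = Σ Wₕ²(1−fₕ)sₕ²/nₕ with Wₕ = Nₕ/17738:
  South: (11717/17738)²·(1−211/11717)·36.6/211 = 0.07432418
  Central: (6021/17738)²·(1−1236/6021)·37.4/1236 = 0.0027707312
  → Var(ȳ_str) = 0.077094911.
Var(ȳ_srs) = (1 − 1447/17738)·40.52/1447 = 0.025718403.
deff = 0.077094911 / 0.025718403 = 2.9977.

2.9977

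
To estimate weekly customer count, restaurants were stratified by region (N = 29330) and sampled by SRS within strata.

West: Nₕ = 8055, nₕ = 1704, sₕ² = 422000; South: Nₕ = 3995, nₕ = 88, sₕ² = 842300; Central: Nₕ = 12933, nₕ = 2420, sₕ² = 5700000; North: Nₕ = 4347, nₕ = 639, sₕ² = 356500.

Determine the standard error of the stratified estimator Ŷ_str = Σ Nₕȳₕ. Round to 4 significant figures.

Var(Ŷ_str) = Σₕ Nₕ²(1 − fₕ)sₕ²/nₕ.
West: 8055²·(1 − 1704/8055)·422000/1704 = 1.2669239 × 10^10.
South: 3995²·(1 − 88/3995)·842300/88 = 1.4939784 × 10^11.
Central: 12933²·(1 − 2420/12933)·5700000/2420 = 3.2024727 × 10^11.
North: 4347²·(1 − 639/4347)·356500/639 = 8.9926573 × 10^9.
Sum = 4.9130701 × 10^11.
SE = √(4.9130701 × 10^11) = 700900.

700900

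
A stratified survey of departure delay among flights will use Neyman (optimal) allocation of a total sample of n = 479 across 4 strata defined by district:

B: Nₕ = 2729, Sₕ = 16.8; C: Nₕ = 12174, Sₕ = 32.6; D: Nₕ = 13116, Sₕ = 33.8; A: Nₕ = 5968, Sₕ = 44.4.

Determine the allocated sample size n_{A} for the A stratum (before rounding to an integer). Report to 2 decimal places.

Neyman allocation: nₕ = n·NₕSₕ / Σⱼ NⱼSⱼ.
Σ NⱼSⱼ = 2729·16.8 + 12174·32.6 + 13116·33.8 + 5968·44.4 = 1.1510196 × 10^6.
n_{A} = 479·5968·44.4 / (1.1510196 × 10^6) = 110.27.

110.27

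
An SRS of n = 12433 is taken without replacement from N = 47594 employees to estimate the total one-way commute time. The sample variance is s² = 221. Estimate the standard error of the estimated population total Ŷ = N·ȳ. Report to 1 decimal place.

5454.0

Var(Ŷ) = N²·Var(ȳ) = N²·(1 − n/N)·s²/n.
f = 12433/47594 = 0.26123041; Var(ȳ) = 0.73876959·221/12433 = 0.013131833.
Var(Ŷ) = 47594² · 0.013131833 = 2.9746082 × 10^7.
SE(Ŷ) = √(2.9746082 × 10^7) = 5454.0.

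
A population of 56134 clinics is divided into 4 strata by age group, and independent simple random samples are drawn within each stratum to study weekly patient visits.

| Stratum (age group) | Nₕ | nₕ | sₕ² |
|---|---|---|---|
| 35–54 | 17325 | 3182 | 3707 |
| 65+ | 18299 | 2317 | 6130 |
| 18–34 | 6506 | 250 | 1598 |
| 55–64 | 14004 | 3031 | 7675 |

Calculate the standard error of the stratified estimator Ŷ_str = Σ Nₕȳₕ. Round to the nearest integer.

41334

Var(Ŷ_str) = Σₕ Nₕ²(1 − fₕ)sₕ²/nₕ.
35–54: 17325²·(1 − 3182/17325)·3707/3182 = 2.854547 × 10^8.
65+: 18299²·(1 − 2317/18299)·6130/2317 = 7.7373621 × 10^8.
18–34: 6506²·(1 − 250/6506)·1598/250 = 2.6016422 × 10^8.
55–64: 14004²·(1 − 3031/14004)·7675/3031 = 3.8910779 × 10^8.
Sum = 1.7084629 × 10^9.
SE = √(1.7084629 × 10^9) = 41334.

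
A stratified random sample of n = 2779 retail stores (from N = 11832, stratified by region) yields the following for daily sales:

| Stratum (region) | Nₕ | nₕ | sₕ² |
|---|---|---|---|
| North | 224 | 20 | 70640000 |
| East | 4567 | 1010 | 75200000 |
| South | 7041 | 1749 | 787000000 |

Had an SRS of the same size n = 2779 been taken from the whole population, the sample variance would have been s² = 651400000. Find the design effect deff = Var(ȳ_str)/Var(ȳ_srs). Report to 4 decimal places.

0.7224

Var(ȳ_str) = Σ Wₕ²(1−fₕ)sₕ²/nₕ with Wₕ = Nₕ/11832:
  North: (224/11832)²·(1−20/224)·70640000/20 = 1152.8759
  East: (4567/11832)²·(1−1010/4567)·75200000/1010 = 8639.6276
  South: (7041/11832)²·(1−1749/7041)·787000000/1749 = 119763.03
  → Var(ȳ_str) = 129555.53.
Var(ȳ_srs) = (1 − 2779/11832)·651400000/2779 = 179346.77.
deff = 129555.53 / 179346.77 = 0.7224.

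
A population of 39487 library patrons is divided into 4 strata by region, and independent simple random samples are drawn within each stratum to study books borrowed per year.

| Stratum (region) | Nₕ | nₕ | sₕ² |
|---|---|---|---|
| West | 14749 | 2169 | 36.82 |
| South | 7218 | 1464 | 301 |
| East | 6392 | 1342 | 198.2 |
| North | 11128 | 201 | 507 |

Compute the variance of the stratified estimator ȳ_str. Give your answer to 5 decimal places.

0.20726

Var(ȳ_str) = Σₕ Wₕ²(1 − fₕ)sₕ²/nₕ with Wₕ = Nₕ/N, N = 39487.
West: Wₕ = 0.37351533; term = 0.37351533²·(1 − 0.14706082)·36.82/2169 = 0.0020200363.
South: Wₕ = 0.18279434; term = 0.18279434²·(1 − 0.20282627)·301/1464 = 0.0054765099.
East: Wₕ = 0.16187606; term = 0.16187606²·(1 − 0.20994994)·198.2/1342 = 0.0030575319.
North: Wₕ = 0.28181427; term = 0.28181427²·(1 − 0.01806254)·507/201 = 0.19670785.
Sum = 0.20726193.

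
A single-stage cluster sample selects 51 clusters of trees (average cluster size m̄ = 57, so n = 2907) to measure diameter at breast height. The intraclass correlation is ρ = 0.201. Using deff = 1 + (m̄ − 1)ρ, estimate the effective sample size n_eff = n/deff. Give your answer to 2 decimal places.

deff = 1 + (57 − 1)·0.201 = 1 + 11.256 = 12.256.
n_eff = 2907 / 12.256 = 237.19.

237.19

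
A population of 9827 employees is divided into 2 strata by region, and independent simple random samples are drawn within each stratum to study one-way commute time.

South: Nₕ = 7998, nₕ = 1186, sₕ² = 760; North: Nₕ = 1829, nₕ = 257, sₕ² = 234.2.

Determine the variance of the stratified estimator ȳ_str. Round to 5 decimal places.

Var(ȳ_str) = Σₕ Wₕ²(1 − fₕ)sₕ²/nₕ with Wₕ = Nₕ/N, N = 9827.
South: Wₕ = 0.81388013; term = 0.81388013²·(1 − 0.14828707)·760/1186 = 0.36152891.
North: Wₕ = 0.18611987; term = 0.18611987²·(1 − 0.14051394)·234.2/257 = 0.027131768.
Sum = 0.38866068.

0.38866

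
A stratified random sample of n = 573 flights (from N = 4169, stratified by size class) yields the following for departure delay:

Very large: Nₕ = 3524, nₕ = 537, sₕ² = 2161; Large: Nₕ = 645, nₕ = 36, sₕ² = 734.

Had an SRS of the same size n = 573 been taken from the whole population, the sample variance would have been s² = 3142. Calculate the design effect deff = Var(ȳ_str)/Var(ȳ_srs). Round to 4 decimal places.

Var(ȳ_str) = Σ Wₕ²(1−fₕ)sₕ²/nₕ with Wₕ = Nₕ/4169:
  Very large: (3524/4169)²·(1−537/3524)·2161/537 = 2.4371812
  Large: (645/4169)²·(1−36/645)·734/36 = 0.46079396
  → Var(ȳ_str) = 2.8979752.
Var(ȳ_srs) = (1 − 573/4169)·3142/573 = 4.7297626.
deff = 2.8979752 / 4.7297626 = 0.6127.

0.6127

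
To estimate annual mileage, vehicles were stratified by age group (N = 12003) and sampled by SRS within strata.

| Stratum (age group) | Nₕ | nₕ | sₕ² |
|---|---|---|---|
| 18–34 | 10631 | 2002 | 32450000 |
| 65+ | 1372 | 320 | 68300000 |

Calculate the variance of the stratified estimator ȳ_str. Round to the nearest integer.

12459

Var(ȳ_str) = Σₕ Wₕ²(1 − fₕ)sₕ²/nₕ with Wₕ = Nₕ/N, N = 12003.
18–34: Wₕ = 0.88569524; term = 0.88569524²·(1 − 0.18831719)·32450000/2002 = 10320.616.
65+: Wₕ = 0.11430476; term = 0.11430476²·(1 − 0.23323615)·68300000/320 = 2138.2622.
Sum = 12458.878.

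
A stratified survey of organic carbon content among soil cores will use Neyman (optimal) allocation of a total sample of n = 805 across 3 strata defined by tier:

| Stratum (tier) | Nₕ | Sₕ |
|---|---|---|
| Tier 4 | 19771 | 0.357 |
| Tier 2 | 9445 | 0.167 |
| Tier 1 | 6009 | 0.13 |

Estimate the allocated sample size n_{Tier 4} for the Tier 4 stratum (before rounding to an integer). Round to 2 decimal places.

603.38

Neyman allocation: nₕ = n·NₕSₕ / Σⱼ NⱼSⱼ.
Σ NⱼSⱼ = 19771·0.357 + 9445·0.167 + 6009·0.13 = 9416.732.
n_{Tier 4} = 805·19771·0.357 / 9416.732 = 603.38.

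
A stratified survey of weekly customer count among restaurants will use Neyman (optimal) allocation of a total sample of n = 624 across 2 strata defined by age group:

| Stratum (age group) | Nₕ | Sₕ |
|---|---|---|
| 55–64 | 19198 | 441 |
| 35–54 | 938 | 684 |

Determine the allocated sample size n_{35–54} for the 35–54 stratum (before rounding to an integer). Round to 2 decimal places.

43.96

Neyman allocation: nₕ = n·NₕSₕ / Σⱼ NⱼSⱼ.
Σ NⱼSⱼ = 19198·441 + 938·684 = 9.10791 × 10^6.
n_{35–54} = 624·938·684 / (9.10791 × 10^6) = 43.96.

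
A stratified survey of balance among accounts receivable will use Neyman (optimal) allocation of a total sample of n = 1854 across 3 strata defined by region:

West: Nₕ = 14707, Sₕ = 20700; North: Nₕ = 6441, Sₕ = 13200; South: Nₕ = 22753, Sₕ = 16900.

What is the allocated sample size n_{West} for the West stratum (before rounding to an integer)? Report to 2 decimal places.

729.24

Neyman allocation: nₕ = n·NₕSₕ / Σⱼ NⱼSⱼ.
Σ NⱼSⱼ = 14707·20700 + 6441·13200 + 22753·16900 = 7.739818 × 10^8.
n_{West} = 1854·14707·20700 / (7.739818 × 10^8) = 729.24.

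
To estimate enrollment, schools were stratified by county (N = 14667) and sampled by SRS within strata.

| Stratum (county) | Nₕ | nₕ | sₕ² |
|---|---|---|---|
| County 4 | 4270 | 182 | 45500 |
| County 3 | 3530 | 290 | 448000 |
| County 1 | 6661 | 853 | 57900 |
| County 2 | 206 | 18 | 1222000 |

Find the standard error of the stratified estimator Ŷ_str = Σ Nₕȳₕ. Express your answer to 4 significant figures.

165200

Var(Ŷ_str) = Σₕ Nₕ²(1 − fₕ)sₕ²/nₕ.
County 4: 4270²·(1 − 182/4270)·45500/182 = 4.36394 × 10^9.
County 3: 3530²·(1 − 290/3530)·448000/290 = 1.7668502 × 10^10.
County 1: 6661²·(1 − 853/6661)·57900/853 = 2.6260052 × 10^9.
County 2: 206²·(1 − 18/206)·1222000/18 = 2.6292009 × 10^9.
Sum = 2.7287648 × 10^10.
SE = √(2.7287648 × 10^10) = 165200.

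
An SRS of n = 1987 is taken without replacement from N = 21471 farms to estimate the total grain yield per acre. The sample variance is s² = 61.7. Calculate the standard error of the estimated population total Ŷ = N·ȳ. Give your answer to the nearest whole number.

Var(Ŷ) = N²·Var(ȳ) = N²·(1 − n/N)·s²/n.
f = 1987/21471 = 0.09254343; Var(ȳ) = 0.90745657·61.7/1987 = 0.028178193.
Var(Ŷ) = 21471² · 0.028178193 = 1.2990255 × 10^7.
SE(Ŷ) = √(1.2990255 × 10^7) = 3604.

3604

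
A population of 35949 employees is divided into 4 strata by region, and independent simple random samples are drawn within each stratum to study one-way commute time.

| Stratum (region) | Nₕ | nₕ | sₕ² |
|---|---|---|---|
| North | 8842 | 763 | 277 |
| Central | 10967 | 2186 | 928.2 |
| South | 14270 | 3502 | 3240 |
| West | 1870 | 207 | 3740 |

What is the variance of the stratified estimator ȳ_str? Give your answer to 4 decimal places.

0.2052

Var(ȳ_str) = Σₕ Wₕ²(1 − fₕ)sₕ²/nₕ with Wₕ = Nₕ/N, N = 35949.
North: Wₕ = 0.24595955; term = 0.24595955²·(1 − 0.08629269)·277/763 = 0.020067336.
Central: Wₕ = 0.30507107; term = 0.30507107²·(1 − 0.19932525)·928.2/2186 = 0.031640956.
South: Wₕ = 0.39695124; term = 0.39695124²·(1 − 0.24540995)·3240/3502 = 0.11000546.
West: Wₕ = 0.05201814; term = 0.05201814²·(1 − 0.11069519)·3740/207 = 0.043477192.
Sum = 0.20519094.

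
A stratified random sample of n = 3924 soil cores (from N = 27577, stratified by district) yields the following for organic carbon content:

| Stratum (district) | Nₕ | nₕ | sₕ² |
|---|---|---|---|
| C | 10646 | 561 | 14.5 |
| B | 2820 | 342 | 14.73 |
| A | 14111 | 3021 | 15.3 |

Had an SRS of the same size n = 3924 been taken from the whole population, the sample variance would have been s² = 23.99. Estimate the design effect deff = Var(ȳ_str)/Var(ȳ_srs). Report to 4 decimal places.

Var(ȳ_str) = Σ Wₕ²(1−fₕ)sₕ²/nₕ with Wₕ = Nₕ/27577:
  C: (10646/27577)²·(1−561/10646)·14.5/561 = 0.0036489967
  B: (2820/27577)²·(1−342/2820)·14.73/342 = 3.9576102 × 10^-4
  A: (14111/27577)²·(1−3021/14111)·15.3/3021 = 0.0010421639
  → Var(ȳ_str) = 0.0050869216.
Var(ȳ_srs) = (1 − 3924/27577)·23.99/3924 = 0.0052437317.
deff = 0.0050869216 / 0.0052437317 = 0.9701.

0.9701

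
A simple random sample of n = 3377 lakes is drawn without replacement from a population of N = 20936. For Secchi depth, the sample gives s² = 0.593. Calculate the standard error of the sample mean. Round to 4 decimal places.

Under SRS without replacement, Var(ȳ) = (1 − f)·s²/n with f = n/N = 3377/20936 = 0.16130111.
Var(ȳ) = (1 − 0.16130111)·0.593/3377 = 0.83869889·1.7559964 × 10^-4 = 1.4727523 × 10^-4.
SE(ȳ) = √(1.4727523 × 10^-4) = 0.0121.

0.0121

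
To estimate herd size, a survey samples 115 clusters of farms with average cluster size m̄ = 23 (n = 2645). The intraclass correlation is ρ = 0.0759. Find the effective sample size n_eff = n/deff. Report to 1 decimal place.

deff = 1 + (23 − 1)·0.0759 = 1 + 1.6698 = 2.6698.
n_eff = 2645 / 2.6698 = 990.7.

990.7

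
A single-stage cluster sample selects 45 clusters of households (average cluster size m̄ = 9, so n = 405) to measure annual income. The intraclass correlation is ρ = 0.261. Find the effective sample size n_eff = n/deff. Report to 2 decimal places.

deff = 1 + (9 − 1)·0.261 = 1 + 2.088 = 3.088.
n_eff = 405 / 3.088 = 131.15.

131.15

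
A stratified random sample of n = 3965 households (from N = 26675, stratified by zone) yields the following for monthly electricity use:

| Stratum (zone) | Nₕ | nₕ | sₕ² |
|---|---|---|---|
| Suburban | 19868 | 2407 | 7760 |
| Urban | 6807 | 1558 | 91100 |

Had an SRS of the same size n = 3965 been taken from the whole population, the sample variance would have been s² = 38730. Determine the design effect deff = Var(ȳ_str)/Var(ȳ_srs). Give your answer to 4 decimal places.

Var(ȳ_str) = Σ Wₕ²(1−fₕ)sₕ²/nₕ with Wₕ = Nₕ/26675:
  Suburban: (19868/26675)²·(1−2407/19868)·7760/2407 = 1.57181
  Urban: (6807/26675)²·(1−1558/6807)·91100/1558 = 2.936124
  → Var(ȳ_str) = 4.507934.
Var(ȳ_srs) = (1 − 3965/26675)·38730/3965 = 8.3160485.
deff = 4.507934 / 8.3160485 = 0.5421.

0.5421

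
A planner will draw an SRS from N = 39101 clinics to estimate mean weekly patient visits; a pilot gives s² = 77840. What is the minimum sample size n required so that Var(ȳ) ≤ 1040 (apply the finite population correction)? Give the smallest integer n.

75

Without fpc, n₀ = s²/D = 77840/1040 = 74.8462.
With fpc, (1 − n/N)·s²/n ≤ D requires n ≥ n₀/(1 + n₀/N) = 74.8462/(1 + 74.8462/39101) = 74.7032.
Rounding up, n = 75.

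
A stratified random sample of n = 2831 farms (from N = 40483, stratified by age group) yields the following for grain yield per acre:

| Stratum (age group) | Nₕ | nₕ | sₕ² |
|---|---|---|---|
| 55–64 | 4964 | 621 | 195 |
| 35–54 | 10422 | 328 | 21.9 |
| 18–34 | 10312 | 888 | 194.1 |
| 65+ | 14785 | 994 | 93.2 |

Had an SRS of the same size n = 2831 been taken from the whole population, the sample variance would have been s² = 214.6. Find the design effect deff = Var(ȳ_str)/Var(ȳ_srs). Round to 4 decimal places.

Var(ȳ_str) = Σ Wₕ²(1−fₕ)sₕ²/nₕ with Wₕ = Nₕ/40483:
  55–64: (4964/40483)²·(1−621/4964)·195/621 = 0.004130658
  35–54: (10422/40483)²·(1−328/10422)·21.9/328 = 0.0042858727
  18–34: (10312/40483)²·(1−888/10312)·194.1/888 = 0.012961205
  65+: (14785/40483)²·(1−994/14785)·93.2/994 = 0.011665443
  → Var(ȳ_str) = 0.033043179.
Var(ȳ_srs) = (1 − 2831/40483)·214.6/2831 = 0.070502612.
deff = 0.033043179 / 0.070502612 = 0.4687.

0.4687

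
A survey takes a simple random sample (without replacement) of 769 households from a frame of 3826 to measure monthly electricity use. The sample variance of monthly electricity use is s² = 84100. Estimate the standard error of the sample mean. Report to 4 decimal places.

Under SRS without replacement, Var(ȳ) = (1 − f)·s²/n with f = n/N = 769/3826 = 0.20099320.
Var(ȳ) = (1 − 0.20099320)·84100/769 = 0.79900680·109.36281 = 87.381627.
SE(ȳ) = √(87.381627) = 9.3478.

9.3478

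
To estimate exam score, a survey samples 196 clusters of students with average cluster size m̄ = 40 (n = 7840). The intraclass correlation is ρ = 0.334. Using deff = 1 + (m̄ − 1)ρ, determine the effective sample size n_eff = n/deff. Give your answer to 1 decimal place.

deff = 1 + (40 − 1)·0.334 = 1 + 13.026 = 14.026.
n_eff = 7840 / 14.026 = 559.0.

559.0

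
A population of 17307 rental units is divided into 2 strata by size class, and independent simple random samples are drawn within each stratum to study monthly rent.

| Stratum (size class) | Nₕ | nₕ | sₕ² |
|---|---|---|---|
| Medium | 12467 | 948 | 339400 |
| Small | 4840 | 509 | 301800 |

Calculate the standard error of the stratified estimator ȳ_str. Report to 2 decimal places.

Var(ȳ_str) = Σₕ Wₕ²(1 − fₕ)sₕ²/nₕ with Wₕ = Nₕ/N, N = 17307.
Medium: Wₕ = 0.72034437; term = 0.72034437²·(1 − 0.07604075)·339400/948 = 171.64717.
Small: Wₕ = 0.27965563; term = 0.27965563²·(1 − 0.10516529)·301800/509 = 41.494584.
Sum = 213.14175.
SE = √(213.14175) = 14.60.

14.60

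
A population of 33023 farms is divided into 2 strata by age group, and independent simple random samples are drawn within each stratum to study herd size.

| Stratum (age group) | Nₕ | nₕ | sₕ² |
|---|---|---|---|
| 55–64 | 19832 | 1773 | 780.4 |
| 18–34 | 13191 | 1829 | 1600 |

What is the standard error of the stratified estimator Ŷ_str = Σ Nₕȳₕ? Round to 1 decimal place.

16992.7

Var(Ŷ_str) = Σₕ Nₕ²(1 − fₕ)sₕ²/nₕ.
55–64: 19832²·(1 − 1773/19832)·780.4/1773 = 1.5764084 × 10^8.
18–34: 13191²·(1 − 1829/13191)·1600/1829 = 1.311109 × 10^8.
Sum = 2.8875174 × 10^8.
SE = √(2.8875174 × 10^8) = 16992.7.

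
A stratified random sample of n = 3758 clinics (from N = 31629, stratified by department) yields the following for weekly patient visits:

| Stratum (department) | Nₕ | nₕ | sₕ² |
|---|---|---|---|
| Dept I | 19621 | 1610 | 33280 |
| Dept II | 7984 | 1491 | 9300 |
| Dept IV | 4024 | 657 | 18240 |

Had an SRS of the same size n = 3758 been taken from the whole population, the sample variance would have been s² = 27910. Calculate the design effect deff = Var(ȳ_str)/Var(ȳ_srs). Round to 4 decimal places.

Var(ȳ_str) = Σ Wₕ²(1−fₕ)sₕ²/nₕ with Wₕ = Nₕ/31629:
  Dept I: (19621/31629)²·(1−1610/19621)·33280/1610 = 7.3020614
  Dept II: (7984/31629)²·(1−1491/7984)·9300/1491 = 0.32322155
  Dept IV: (4024/31629)²·(1−657/4024)·18240/657 = 0.37600155
  → Var(ȳ_str) = 8.0012845.
Var(ȳ_srs) = (1 − 3758/31629)·27910/3758 = 6.5444047.
deff = 8.0012845 / 6.5444047 = 1.2226.

1.2226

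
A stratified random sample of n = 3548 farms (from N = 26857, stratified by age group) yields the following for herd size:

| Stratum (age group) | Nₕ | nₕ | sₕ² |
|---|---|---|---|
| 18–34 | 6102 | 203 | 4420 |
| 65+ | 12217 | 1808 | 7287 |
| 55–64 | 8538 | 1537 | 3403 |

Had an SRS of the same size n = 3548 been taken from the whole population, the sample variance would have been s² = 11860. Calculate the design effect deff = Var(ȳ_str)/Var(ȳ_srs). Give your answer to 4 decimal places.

0.6827

Var(ȳ_str) = Σ Wₕ²(1−fₕ)sₕ²/nₕ with Wₕ = Nₕ/26857:
  18–34: (6102/26857)²·(1−203/6102)·4420/203 = 1.0865803
  65+: (12217/26857)²·(1−1808/12217)·7287/1808 = 0.71057337
  55–64: (8538/26857)²·(1−1537/8538)·3403/1537 = 0.18348025
  → Var(ȳ_str) = 1.9806339.
Var(ȳ_srs) = (1 − 3548/26857)·11860/3548 = 2.9011302.
deff = 1.9806339 / 2.9011302 = 0.6827.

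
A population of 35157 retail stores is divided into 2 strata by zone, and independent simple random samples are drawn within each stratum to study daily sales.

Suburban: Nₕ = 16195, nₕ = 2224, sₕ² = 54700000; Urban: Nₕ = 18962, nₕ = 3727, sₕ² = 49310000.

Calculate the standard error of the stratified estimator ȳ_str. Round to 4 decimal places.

87.1471

Var(ȳ_str) = Σₕ Wₕ²(1 − fₕ)sₕ²/nₕ with Wₕ = Nₕ/N, N = 35157.
Suburban: Wₕ = 0.46064795; term = 0.46064795²·(1 − 0.13732634)·54700000/2224 = 4502.3305.
Urban: Wₕ = 0.53935205; term = 0.53935205²·(1 − 0.19655100)·49310000/3727 = 3092.2784.
Sum = 7594.6089.
SE = √(7594.6089) = 87.1471.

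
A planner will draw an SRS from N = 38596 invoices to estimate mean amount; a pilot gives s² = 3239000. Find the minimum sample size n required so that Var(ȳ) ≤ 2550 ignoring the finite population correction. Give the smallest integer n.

Without fpc, n₀ = s²/D = 3239000/2550 = 1270.1961.
Rounding up, n = 1271.

1271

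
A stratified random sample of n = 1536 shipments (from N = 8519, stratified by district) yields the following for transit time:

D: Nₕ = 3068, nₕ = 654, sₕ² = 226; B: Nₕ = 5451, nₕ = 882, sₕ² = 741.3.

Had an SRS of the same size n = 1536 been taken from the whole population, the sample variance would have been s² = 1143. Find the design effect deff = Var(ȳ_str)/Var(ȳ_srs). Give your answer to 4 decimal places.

0.5307

Var(ȳ_str) = Σ Wₕ²(1−fₕ)sₕ²/nₕ with Wₕ = Nₕ/8519:
  D: (3068/8519)²·(1−654/3068)·226/654 = 0.035265178
  B: (5451/8519)²·(1−882/5451)·741.3/882 = 0.28843338
  → Var(ȳ_str) = 0.32369856.
Var(ȳ_srs) = (1 − 1536/8519)·1143/1536 = 0.60996995.
deff = 0.32369856 / 0.60996995 = 0.5307.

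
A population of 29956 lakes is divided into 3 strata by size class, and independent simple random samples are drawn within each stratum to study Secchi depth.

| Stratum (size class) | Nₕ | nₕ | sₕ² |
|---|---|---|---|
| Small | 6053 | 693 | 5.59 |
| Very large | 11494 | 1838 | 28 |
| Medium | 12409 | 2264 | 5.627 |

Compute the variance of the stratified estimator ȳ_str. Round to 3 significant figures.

0.00252

Var(ȳ_str) = Σₕ Wₕ²(1 − fₕ)sₕ²/nₕ with Wₕ = Nₕ/N, N = 29956.
Small: Wₕ = 0.20206303; term = 0.20206303²·(1 − 0.11448868)·5.59/693 = 2.9163953 × 10^-4.
Very large: Wₕ = 0.38369609; term = 0.38369609²·(1 − 0.15990952)·28/1838 = 0.0018841407.
Medium: Wₕ = 0.41424089; term = 0.41424089²·(1 − 0.18244822)·5.627/2264 = 3.486757 × 10^-4.
Sum = 0.0025244559.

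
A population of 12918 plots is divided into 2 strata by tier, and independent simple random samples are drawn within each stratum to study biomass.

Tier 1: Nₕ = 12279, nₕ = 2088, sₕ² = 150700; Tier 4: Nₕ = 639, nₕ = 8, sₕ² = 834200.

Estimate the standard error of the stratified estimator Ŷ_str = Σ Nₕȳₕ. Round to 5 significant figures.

226000

Var(Ŷ_str) = Σₕ Nₕ²(1 − fₕ)sₕ²/nₕ.
Tier 1: 12279²·(1 − 2088/12279)·150700/2088 = 9.0315556 × 10^9.
Tier 4: 639²·(1 − 8/639)·834200/8 = 4.2044618 × 10^10.
Sum = 5.1076174 × 10^10.
SE = √(5.1076174 × 10^10) = 226000.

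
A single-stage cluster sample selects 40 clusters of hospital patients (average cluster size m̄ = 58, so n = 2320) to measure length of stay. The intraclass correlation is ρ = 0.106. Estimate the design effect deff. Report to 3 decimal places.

deff = 1 + (58 − 1)·0.106 = 1 + 6.042 = 7.042.

7.042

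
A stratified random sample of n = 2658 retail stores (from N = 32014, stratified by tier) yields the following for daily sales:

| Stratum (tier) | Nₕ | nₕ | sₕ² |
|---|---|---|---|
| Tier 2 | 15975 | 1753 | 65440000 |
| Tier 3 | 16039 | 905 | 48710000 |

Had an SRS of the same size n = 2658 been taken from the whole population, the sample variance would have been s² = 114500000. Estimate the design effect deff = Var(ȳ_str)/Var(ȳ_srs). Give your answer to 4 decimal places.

0.5322

Var(ȳ_str) = Σ Wₕ²(1−fₕ)sₕ²/nₕ with Wₕ = Nₕ/32014:
  Tier 2: (15975/32014)²·(1−1753/15975)·65440000/1753 = 8275.2864
  Tier 3: (16039/32014)²·(1−905/16039)·48710000/905 = 12747.373
  → Var(ȳ_str) = 21022.659.
Var(ȳ_srs) = (1 − 2658/32014)·114500000/2658 = 39500.942.
deff = 21022.659 / 39500.942 = 0.5322.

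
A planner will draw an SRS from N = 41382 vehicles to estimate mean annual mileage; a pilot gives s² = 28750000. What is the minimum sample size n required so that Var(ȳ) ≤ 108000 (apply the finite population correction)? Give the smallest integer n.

265

Without fpc, n₀ = s²/D = 28750000/108000 = 266.2037.
With fpc, (1 − n/N)·s²/n ≤ D requires n ≥ n₀/(1 + n₀/N) = 266.2037/(1 + 266.2037/41382) = 264.5022.
Rounding up, n = 265.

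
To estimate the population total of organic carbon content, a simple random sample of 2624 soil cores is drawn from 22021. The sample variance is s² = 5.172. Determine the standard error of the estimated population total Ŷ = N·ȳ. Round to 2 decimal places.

917.56

Var(Ŷ) = N²·Var(ȳ) = N²·(1 − n/N)·s²/n.
f = 2624/22021 = 0.11915898; Var(ȳ) = 0.88084102·5.172/2624 = 0.0017361699.
Var(Ŷ) = 22021² · 0.0017361699 = 841911.22.
SE(Ŷ) = √(841911.22) = 917.56.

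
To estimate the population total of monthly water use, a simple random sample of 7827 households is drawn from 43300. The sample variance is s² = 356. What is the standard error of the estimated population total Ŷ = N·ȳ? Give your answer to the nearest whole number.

8358

Var(Ŷ) = N²·Var(ȳ) = N²·(1 − n/N)·s²/n.
f = 7827/43300 = 0.18076212; Var(ȳ) = 0.81923788·356/7827 = 0.037261873.
Var(Ŷ) = 43300² · 0.037261873 = 6.9861913 × 10^7.
SE(Ŷ) = √(6.9861913 × 10^7) = 8358.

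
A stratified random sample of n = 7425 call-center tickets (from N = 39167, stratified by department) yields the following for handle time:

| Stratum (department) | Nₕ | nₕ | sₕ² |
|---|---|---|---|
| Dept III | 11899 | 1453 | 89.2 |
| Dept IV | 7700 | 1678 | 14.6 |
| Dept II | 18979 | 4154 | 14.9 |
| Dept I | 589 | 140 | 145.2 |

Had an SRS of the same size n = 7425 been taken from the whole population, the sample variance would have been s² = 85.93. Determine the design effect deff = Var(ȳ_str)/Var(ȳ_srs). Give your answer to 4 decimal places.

Var(ȳ_str) = Σ Wₕ²(1−fₕ)sₕ²/nₕ with Wₕ = Nₕ/39167:
  Dept III: (11899/39167)²·(1−1453/11899)·89.2/1453 = 0.0049741527
  Dept IV: (7700/39167)²·(1−1678/7700)·14.6/1678 = 2.6299758 × 10^-4
  Dept II: (18979/39167)²·(1−4154/18979)·14.9/4154 = 6.5788076 × 10^-4
  Dept I: (589/39167)²·(1−140/589)·145.2/140 = 1.7879674 × 10^-4
  → Var(ȳ_str) = 0.0060738278.
Var(ȳ_srs) = (1 − 7425/39167)·85.93/7425 = 0.0093791252.
deff = 0.0060738278 / 0.0093791252 = 0.6476.

0.6476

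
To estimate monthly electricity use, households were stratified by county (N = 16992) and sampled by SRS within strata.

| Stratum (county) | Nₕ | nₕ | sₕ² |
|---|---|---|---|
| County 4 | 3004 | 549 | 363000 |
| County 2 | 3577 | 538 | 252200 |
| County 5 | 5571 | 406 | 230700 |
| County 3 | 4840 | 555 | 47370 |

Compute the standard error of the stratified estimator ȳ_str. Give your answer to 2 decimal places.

9.86

Var(ȳ_str) = Σₕ Wₕ²(1 − fₕ)sₕ²/nₕ with Wₕ = Nₕ/N, N = 16992.
County 4: Wₕ = 0.17678908; term = 0.17678908²·(1 − 0.18275632)·363000/549 = 16.888719.
County 2: Wₕ = 0.21051083; term = 0.21051083²·(1 − 0.15040537)·252200/538 = 17.649136.
County 5: Wₕ = 0.32786017; term = 0.32786017²·(1 − 0.07287740)·230700/406 = 56.628629.
County 3: Wₕ = 0.28483992; term = 0.28483992²·(1 − 0.11466942)·47370/555 = 6.1308062.
Sum = 97.29729.
SE = √(97.29729) = 9.86.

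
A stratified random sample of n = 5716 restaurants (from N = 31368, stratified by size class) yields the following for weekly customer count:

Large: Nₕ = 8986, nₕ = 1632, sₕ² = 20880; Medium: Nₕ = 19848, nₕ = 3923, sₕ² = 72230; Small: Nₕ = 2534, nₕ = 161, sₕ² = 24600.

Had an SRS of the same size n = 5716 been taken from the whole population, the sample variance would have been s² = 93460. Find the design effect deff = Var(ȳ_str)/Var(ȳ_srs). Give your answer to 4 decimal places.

Var(ȳ_str) = Σ Wₕ²(1−fₕ)sₕ²/nₕ with Wₕ = Nₕ/31368:
  Large: (8986/31368)²·(1−1632/8986)·20880/1632 = 0.85926421
  Medium: (19848/31368)²·(1−3923/19848)·72230/3923 = 5.9145518
  Small: (2534/31368)²·(1−161/2534)·24600/161 = 0.93377001
  → Var(ȳ_str) = 7.707586.
Var(ȳ_srs) = (1 − 5716/31368)·93460/5716 = 13.371125.
deff = 7.707586 / 13.371125 = 0.5764.

0.5764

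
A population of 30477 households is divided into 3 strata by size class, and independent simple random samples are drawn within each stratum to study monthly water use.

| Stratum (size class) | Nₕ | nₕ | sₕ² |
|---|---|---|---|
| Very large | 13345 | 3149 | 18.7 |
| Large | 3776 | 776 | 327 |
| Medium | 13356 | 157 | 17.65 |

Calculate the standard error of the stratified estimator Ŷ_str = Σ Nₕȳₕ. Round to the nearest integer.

Var(Ŷ_str) = Σₕ Nₕ²(1 − fₕ)sₕ²/nₕ.
Very large: 13345²·(1 − 3149/13345)·18.7/3149 = 808011.14.
Large: 3776²·(1 − 776/3776)·327/776 = 4.7735258 × 10^6.
Medium: 13356²·(1 − 157/13356)·17.65/157 = 1.9818122 × 10^7.
Sum = 2.5399659 × 10^7.
SE = √(2.5399659 × 10^7) = 5040.

5040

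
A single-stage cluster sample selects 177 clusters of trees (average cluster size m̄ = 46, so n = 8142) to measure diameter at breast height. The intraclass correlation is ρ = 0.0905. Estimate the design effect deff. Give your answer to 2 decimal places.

5.07

deff = 1 + (46 − 1)·0.0905 = 1 + 4.0725 = 5.0725.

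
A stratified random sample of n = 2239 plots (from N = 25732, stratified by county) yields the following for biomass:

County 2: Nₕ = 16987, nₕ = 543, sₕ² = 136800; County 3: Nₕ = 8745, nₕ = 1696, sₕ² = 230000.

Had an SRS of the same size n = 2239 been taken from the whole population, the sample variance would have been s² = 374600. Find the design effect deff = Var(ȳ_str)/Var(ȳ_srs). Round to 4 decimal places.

Var(ȳ_str) = Σ Wₕ²(1−fₕ)sₕ²/nₕ with Wₕ = Nₕ/25732:
  County 2: (16987/25732)²·(1−543/16987)·136800/543 = 106.28289
  County 3: (8745/25732)²·(1−1696/8745)·230000/1696 = 12.625315
  → Var(ȳ_str) = 118.90821.
Var(ȳ_srs) = (1 − 2239/25732)·374600/2239 = 152.74908.
deff = 118.90821 / 152.74908 = 0.7785.

0.7785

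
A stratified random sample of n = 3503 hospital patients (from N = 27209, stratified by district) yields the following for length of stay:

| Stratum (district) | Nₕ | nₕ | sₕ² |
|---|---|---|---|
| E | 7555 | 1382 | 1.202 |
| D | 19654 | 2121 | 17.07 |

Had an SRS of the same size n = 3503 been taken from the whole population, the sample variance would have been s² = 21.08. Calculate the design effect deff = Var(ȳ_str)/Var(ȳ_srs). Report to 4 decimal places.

Var(ȳ_str) = Σ Wₕ²(1−fₕ)sₕ²/nₕ with Wₕ = Nₕ/27209:
  E: (7555/27209)²·(1−1382/7555)·1.202/1382 = 5.4790089 × 10^-5
  D: (19654/27209)²·(1−2121/19654)·17.07/2121 = 0.0037460613
  → Var(ȳ_str) = 0.0038008514.
Var(ȳ_srs) = (1 − 3503/27209)·21.08/3503 = 0.0052429555.
deff = 0.0038008514 / 0.0052429555 = 0.7249.

0.7249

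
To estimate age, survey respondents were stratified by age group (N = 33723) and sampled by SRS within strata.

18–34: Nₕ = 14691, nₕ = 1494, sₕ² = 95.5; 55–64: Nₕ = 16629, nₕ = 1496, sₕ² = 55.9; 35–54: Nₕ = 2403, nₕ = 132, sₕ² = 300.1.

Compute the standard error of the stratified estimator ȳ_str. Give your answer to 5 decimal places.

Var(ȳ_str) = Σₕ Wₕ²(1 − fₕ)sₕ²/nₕ with Wₕ = Nₕ/N, N = 33723.
18–34: Wₕ = 0.43563740; term = 0.43563740²·(1 − 0.10169492)·95.5/1494 = 0.010897502.
55–64: Wₕ = 0.49310560; term = 0.49310560²·(1 − 0.08996332)·55.9/1496 = 0.0082683523.
35–54: Wₕ = 0.07125701; term = 0.07125701²·(1 − 0.05493134)·300.1/132 = 0.010909644.
Sum = 0.030075498.
SE = √(0.030075498) = 0.17342.

0.17342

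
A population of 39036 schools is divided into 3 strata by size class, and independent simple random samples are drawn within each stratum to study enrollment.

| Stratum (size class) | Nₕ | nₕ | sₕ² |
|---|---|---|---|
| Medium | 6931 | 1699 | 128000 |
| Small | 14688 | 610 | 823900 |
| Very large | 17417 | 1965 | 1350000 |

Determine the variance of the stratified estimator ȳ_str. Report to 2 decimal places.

Var(ȳ_str) = Σₕ Wₕ²(1 − fₕ)sₕ²/nₕ with Wₕ = Nₕ/N, N = 39036.
Medium: Wₕ = 0.17755405; term = 0.17755405²·(1 − 0.24513057)·128000/1699 = 1.7928733.
Small: Wₕ = 0.37626806; term = 0.37626806²·(1 − 0.04153050)·823900/610 = 183.2811.
Very large: Wₕ = 0.44617789; term = 0.44617789²·(1 − 0.11282081)·1350000/1965 = 121.33851.
Sum = 306.41248.

306.41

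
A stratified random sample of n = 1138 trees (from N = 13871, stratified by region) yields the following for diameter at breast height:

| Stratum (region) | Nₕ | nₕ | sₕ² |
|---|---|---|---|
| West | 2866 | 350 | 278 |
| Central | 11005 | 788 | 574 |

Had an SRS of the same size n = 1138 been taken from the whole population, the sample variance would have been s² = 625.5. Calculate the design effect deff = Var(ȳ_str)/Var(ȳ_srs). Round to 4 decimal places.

Var(ȳ_str) = Σ Wₕ²(1−fₕ)sₕ²/nₕ with Wₕ = Nₕ/13871:
  West: (2866/13871)²·(1−350/2866)·278/350 = 0.029767889
  Central: (11005/13871)²·(1−788/11005)·574/788 = 0.42568032
  → Var(ȳ_str) = 0.45544821.
Var(ȳ_srs) = (1 − 1138/13871)·625.5/1138 = 0.50455442.
deff = 0.45544821 / 0.50455442 = 0.9027.

0.9027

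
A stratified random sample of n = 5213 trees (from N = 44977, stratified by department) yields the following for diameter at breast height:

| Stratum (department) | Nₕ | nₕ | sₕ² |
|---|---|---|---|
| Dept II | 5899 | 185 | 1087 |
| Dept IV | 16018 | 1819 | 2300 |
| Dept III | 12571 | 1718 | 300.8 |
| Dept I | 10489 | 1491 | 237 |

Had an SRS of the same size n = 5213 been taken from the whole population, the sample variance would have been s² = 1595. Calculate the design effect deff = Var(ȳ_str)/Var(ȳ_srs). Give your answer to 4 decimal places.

Var(ȳ_str) = Σ Wₕ²(1−fₕ)sₕ²/nₕ with Wₕ = Nₕ/44977:
  Dept II: (5899/44977)²·(1−185/5899)·1087/185 = 0.097902883
  Dept IV: (16018/44977)²·(1−1819/16018)·2300/1819 = 0.14216092
  Dept III: (12571/44977)²·(1−1718/12571)·300.8/1718 = 0.011808462
  Dept I: (10489/44977)²·(1−1491/10489)·237/1491 = 0.0074160015
  → Var(ȳ_str) = 0.25928827.
Var(ȳ_srs) = (1 − 5213/44977)·1595/5213 = 0.27050328.
deff = 0.25928827 / 0.27050328 = 0.9585.

0.9585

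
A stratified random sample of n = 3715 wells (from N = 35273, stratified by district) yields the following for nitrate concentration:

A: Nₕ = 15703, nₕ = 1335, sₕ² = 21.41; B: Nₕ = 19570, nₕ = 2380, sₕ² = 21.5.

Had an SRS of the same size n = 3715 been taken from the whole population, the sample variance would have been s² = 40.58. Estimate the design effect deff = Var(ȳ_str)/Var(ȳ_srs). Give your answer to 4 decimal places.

0.5475

Var(ȳ_str) = Σ Wₕ²(1−fₕ)sₕ²/nₕ with Wₕ = Nₕ/35273:
  A: (15703/35273)²·(1−1335/15703)·21.41/1335 = 0.0029082354
  B: (19570/35273)²·(1−2380/19570)·21.5/2380 = 0.0024425497
  → Var(ȳ_str) = 0.0053507851.
Var(ȳ_srs) = (1 − 3715/35273)·40.58/3715 = 0.009772829.
deff = 0.0053507851 / 0.009772829 = 0.5475.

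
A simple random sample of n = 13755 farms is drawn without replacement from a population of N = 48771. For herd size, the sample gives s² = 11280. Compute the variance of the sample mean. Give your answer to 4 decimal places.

Under SRS without replacement, Var(ȳ) = (1 − f)·s²/n with f = n/N = 13755/48771 = 0.28203236.
Var(ȳ) = (1 − 0.28203236)·11280/13755 = 0.71796764·0.82006543 = 0.58878045.

0.5888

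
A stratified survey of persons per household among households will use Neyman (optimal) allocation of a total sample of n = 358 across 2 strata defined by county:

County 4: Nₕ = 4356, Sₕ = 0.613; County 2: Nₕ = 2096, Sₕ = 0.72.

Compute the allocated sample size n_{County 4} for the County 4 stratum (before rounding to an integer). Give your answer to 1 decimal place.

Neyman allocation: nₕ = n·NₕSₕ / Σⱼ NⱼSⱼ.
Σ NⱼSⱼ = 4356·0.613 + 2096·0.72 = 4179.348.
n_{County 4} = 358·4356·0.613 / 4179.348 = 228.7.

228.7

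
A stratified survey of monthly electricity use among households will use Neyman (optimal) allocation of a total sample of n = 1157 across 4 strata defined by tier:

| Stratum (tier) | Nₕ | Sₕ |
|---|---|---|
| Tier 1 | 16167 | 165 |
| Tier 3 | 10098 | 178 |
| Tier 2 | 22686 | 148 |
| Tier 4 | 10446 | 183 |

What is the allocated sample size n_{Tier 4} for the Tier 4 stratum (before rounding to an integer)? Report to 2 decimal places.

227.21

Neyman allocation: nₕ = n·NₕSₕ / Σⱼ NⱼSⱼ.
Σ NⱼSⱼ = 16167·165 + 10098·178 + 22686·148 + 10446·183 = 9.734145 × 10^6.
n_{Tier 4} = 1157·10446·183 / (9.734145 × 10^6) = 227.21.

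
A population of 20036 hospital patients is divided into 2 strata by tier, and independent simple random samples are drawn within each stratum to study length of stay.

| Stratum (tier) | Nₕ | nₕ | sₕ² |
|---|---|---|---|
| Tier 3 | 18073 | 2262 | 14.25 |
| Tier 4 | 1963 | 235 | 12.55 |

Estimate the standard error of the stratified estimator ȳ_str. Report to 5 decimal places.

Var(ȳ_str) = Σₕ Wₕ²(1 − fₕ)sₕ²/nₕ with Wₕ = Nₕ/N, N = 20036.
Tier 3: Wₕ = 0.90202635; term = 0.90202635²·(1 − 0.12515908)·14.25/2262 = 0.0044842499.
Tier 4: Wₕ = 0.09797365; term = 0.09797365²·(1 − 0.11971472)·12.55/235 = 4.5125067 × 10^-4.
Sum = 0.0049355006.
SE = √(0.0049355006) = 0.07025.

0.07025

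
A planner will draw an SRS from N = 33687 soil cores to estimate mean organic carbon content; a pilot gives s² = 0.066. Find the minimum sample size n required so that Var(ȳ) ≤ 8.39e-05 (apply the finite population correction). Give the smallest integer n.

769

Without fpc, n₀ = s²/D = 0.066/8.39e-05 = 786.6508.
With fpc, (1 − n/N)·s²/n ≤ D requires n ≥ n₀/(1 + n₀/N) = 786.6508/(1 + 786.6508/33687) = 768.7003.
Rounding up, n = 769.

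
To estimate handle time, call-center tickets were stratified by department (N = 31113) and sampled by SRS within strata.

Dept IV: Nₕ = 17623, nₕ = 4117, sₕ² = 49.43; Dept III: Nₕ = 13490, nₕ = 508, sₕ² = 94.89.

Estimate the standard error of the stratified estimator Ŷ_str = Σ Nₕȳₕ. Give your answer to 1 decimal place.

Var(Ŷ_str) = Σₕ Nₕ²(1 − fₕ)sₕ²/nₕ.
Dept IV: 17623²·(1 − 4117/17623)·49.43/4117 = 2.857698 × 10^6.
Dept III: 13490²·(1 − 508/13490)·94.89/508 = 3.271224 × 10^7.
Sum = 3.5569938 × 10^7.
SE = √(3.5569938 × 10^7) = 5964.1.

5964.1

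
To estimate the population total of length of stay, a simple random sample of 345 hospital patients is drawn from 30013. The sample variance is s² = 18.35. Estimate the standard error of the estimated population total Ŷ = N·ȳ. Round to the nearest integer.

Var(Ŷ) = N²·Var(ȳ) = N²·(1 − n/N)·s²/n.
f = 345/30013 = 0.01149502; Var(ȳ) = 0.98850498·18.35/345 = 0.052577004.
Var(Ŷ) = 30013² · 0.052577004 = 4.7360323 × 10^7.
SE(Ŷ) = √(4.7360323 × 10^7) = 6882.

6882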